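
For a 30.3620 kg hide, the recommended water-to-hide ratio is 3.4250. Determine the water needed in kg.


Formula: Water = hide_weight * ratio
Substituting: Water = 30.3620 * 3.4250
Result: 103.9898 kg


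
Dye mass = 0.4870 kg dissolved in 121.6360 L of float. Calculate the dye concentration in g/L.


Formula: Conc = dye_mass(kg) / volume(L) * 1000
Substituting: Conc = 0.4870 / 121.6360 * 1000
Result: 4.0037 g/L


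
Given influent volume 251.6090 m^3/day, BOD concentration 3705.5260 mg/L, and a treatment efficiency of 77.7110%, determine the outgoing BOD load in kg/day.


Load_in = volume * conc / 1000 = 251.6090 * 3705.5260 / 1000 = 932.3437 kg/day
Removed = Load_in * eff / 100 = 932.3437 * 77.7110 / 100 = 724.5336 kg/day
Load_out = Load_in - Removed = 932.3437 - 724.5336 = 207.8101 kg/day


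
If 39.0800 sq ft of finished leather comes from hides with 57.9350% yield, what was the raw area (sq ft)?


Formula: raw = finished * 100 / yield
Substituting: raw = 39.0800 * 100 / 57.9350
Result: 67.4549 sq ft


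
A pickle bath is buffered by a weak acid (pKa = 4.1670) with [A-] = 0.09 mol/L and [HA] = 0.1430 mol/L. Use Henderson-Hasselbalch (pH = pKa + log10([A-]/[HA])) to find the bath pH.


ratio = [A-] / [HA] = 0.09 / 0.1430 = 0.6294
log10(ratio) = -0.2011
pH = pKa + log10(ratio) = 4.1670 - 0.2011 = 3.9659


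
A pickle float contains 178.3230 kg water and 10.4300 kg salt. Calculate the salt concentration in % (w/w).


Formula: Conc = salt / (water + salt) * 100
Substituting: Conc = 10.4300 / (178.3230 + 10.4300) * 100
Result: 5.5257 %


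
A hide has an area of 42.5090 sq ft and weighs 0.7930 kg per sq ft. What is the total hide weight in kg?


Formula: Weight = area * weight_per_sqft
Substituting: Weight = 42.5090 * 0.7930
Result: 33.7096 kg


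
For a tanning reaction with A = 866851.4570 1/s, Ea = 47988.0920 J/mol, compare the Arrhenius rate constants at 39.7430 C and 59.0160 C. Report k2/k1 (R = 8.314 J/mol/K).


T1 = 39.7430 + 273.15 = 312.8930 K; T2 = 59.0160 + 273.15 = 332.1660 K
k1 = A * exp(-Ea/(R*T1)) = 866851.4570 * exp(-47988.0920/(8.314*312.8930)) = 0.00844267 1/s
k2 = A * exp(-Ea/(R*T2)) = 866851.4570 * exp(-47988.0920/(8.314*332.1660)) = 0.024622 1/s
k2/k1 = 0.024622 / 0.00844267 = 2.9164


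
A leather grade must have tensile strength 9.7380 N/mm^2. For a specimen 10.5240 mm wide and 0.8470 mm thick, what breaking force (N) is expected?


Formula: F = TS * w * t
Substituting: F = 9.7380 * 10.5240 * 0.8470
Result: 86.8029 N


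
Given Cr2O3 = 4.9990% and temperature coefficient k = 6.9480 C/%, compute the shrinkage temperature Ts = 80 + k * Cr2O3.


Formula: Ts = 80 + k * Cr2O3
Substituting: Ts = 80 + 6.9480 * 4.9990
Result: 114.7331 C


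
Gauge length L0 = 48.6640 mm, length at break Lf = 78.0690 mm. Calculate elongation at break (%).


Formula: Elongation = (Lf - L0) / L0 * 100
Substituting: Elongation = (78.0690 - 48.6640) / 48.6640 * 100
Result: 60.4245 %


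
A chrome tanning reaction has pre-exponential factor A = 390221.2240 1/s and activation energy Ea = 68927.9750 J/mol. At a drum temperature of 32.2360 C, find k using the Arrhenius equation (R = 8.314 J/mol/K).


T_K = T_C + 273.15 = 32.2360 + 273.15 = 305.3860 K
exponent = -Ea / (R * T_K) = -68927.9750 / (8.314 * 305.3860) = -27.1479
k = A * exp(exponent) = 390221.2240 * exp(-27.1479) = 6.3259e-07 1/s


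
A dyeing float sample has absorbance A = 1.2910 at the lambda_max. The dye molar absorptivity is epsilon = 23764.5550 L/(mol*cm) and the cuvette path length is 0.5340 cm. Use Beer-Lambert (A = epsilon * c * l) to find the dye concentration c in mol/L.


Formula: c = A / (epsilon * l)
Substituting: c = 1.2910 / (23764.5550 * 0.5340)
Result: 1.0173e-04 mol/L


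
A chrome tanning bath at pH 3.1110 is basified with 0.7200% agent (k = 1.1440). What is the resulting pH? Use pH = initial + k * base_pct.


Formula: pH_final = pH_initial + k * base_pct
Substituting: pH_final = 3.1110 + 1.1440 * 0.7200
Result: 3.9347


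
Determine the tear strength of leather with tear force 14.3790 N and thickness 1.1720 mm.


Formula: Tear strength = force / thickness
Substituting: Tear strength = 14.3790 / 1.1720
Result: 12.2688 N/mm


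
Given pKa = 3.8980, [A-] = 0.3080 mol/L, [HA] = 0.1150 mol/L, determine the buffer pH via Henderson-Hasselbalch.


ratio = [A-] / [HA] = 0.3080 / 0.1150 = 2.6783
log10(ratio) = 0.4279
pH = pKa + log10(ratio) = 3.8980 + 0.4279 = 4.3259


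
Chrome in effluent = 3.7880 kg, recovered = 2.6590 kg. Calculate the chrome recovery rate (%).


Formula: Recovery = recovered / input * 100
Substituting: Recovery = 2.6590 / 3.7880 * 100
Result: 70.1954 %


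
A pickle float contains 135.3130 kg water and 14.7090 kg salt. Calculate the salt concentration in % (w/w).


Formula: Conc = salt / (water + salt) * 100
Substituting: Conc = 14.7090 / (135.3130 + 14.7090) * 100
Result: 9.8046 %


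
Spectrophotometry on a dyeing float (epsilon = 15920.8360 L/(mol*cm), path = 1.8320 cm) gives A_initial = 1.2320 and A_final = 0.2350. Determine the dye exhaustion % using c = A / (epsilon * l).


c_initial = A_i / (epsilon * l) = 1.2320 / (15920.8360 * 1.8320) = 4.2240e-05 mol/L
c_final = A_f / (epsilon * l) = 0.2350 / (15920.8360 * 1.8320) = 8.0571e-06 mol/L
Exhaustion = (c_initial - c_final) / c_initial * 100 = (4.2240e-05 - 8.0571e-06) / 4.2240e-05 * 100 = 80.9253 %


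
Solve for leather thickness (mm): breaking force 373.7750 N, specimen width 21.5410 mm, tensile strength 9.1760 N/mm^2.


Formula: t = F / (TS * w)
Substituting: t = 373.7750 / (9.1760 * 21.5410)
Result: 1.8910 mm


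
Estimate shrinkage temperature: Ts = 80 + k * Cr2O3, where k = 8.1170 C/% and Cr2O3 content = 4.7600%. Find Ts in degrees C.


Formula: Ts = 80 + k * Cr2O3
Substituting: Ts = 80 + 8.1170 * 4.7600
Result: 118.6369 C


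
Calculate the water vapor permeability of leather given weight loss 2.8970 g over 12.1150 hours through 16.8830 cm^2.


Formula: WVP = loss / (area * time)
Substituting: WVP = 2.8970 / (16.8830 * 12.1150)
Result: 0.0141637 g/(cm^2*hr)


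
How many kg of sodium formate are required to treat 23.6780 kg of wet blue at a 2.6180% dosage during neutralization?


Formula: Neutralizer = substrate * pct / 100
Substituting: Neutralizer = 23.6780 * 2.6180 / 100
Result: 0.6199 kg


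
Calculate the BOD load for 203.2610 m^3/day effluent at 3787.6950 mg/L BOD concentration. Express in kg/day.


Formula: BOD_load = volume * conc / 1000
Substituting: BOD_load = 203.2610 * 3787.6950 / 1000
Result: 769.8907 kg/day


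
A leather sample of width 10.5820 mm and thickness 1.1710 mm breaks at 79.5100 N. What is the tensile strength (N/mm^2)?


Formula: TS = force / (width * thickness)
Substituting: TS = 79.5100 / (10.5820 * 1.1710)
Result: 6.4165 N/mm^2


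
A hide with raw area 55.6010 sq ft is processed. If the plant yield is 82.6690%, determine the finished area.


Formula: finished = raw * yield / 100
Substituting: finished = 55.6010 * 82.6690 / 100
Result: 45.9648 sq ft


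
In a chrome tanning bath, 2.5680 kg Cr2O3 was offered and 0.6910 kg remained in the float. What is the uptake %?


Formula: Uptake = (offered - residual) / offered * 100
Substituting: Uptake = (2.5680 - 0.6910) / 2.5680 * 100
Result: 73.0919 %


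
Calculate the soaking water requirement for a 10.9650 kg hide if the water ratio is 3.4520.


Formula: Water = hide_weight * ratio
Substituting: Water = 10.9650 * 3.4520
Result: 37.8512 kg


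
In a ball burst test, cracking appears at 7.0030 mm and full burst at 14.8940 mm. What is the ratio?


Formula: Ratio = crack / burst
Substituting: Ratio = 7.0030 / 14.8940
Result: 0.4702


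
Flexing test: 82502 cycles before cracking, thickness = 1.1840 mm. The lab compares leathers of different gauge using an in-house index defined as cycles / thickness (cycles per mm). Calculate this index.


Formula: Index = cycles / thickness
Substituting: Index = 82502 / 1.1840
Result: 69680.7432 cycles/mm


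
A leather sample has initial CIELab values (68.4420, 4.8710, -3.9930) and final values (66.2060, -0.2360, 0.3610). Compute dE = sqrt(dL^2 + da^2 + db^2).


dL = -2.2360, da = -5.1070, db = 4.3540
dE = sqrt((-2.2360)^2 + (-5.1070)^2 + 4.3540^2) = 7.0738


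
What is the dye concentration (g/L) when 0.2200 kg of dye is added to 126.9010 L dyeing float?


Formula: Conc = dye_mass(kg) / volume(L) * 1000
Substituting: Conc = 0.2200 / 126.9010 * 1000
Result: 1.7336 g/L


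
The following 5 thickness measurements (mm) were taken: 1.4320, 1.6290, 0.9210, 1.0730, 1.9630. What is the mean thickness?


Formula: Average = sum / n
Substituting: Average = 7.0180 / 5
Result: 1.4036 mm


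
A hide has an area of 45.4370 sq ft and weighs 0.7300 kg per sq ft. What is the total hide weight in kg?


Formula: Weight = area * weight_per_sqft
Substituting: Weight = 45.4370 * 0.7300
Result: 33.1690 kg


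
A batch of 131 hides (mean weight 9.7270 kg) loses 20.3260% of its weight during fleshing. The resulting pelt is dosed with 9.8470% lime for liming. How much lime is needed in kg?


Total_raw = N * avg_wt = 131 * 9.7270 = 1274.2370 kg
Substrate = Total_raw * (1 - loss/100) = 1274.2370 * (1 - 20.3260/100) = 1015.2356 kg
Lime = Substrate * pct / 100 = 1015.2356 * 9.8470 / 100 = 99.9702 kg


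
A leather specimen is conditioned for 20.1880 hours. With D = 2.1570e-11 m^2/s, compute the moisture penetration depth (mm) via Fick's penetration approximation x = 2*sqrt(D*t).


t = 20.1880 hr * 3600 = 72676.8000 s
D * t = 2.1570e-11 * 72676.8000 = 1.5676e-06
x = 2 * sqrt(D*t) = 2 * sqrt(1.5676e-06) = 0.00250411 m = 2.5041 mm


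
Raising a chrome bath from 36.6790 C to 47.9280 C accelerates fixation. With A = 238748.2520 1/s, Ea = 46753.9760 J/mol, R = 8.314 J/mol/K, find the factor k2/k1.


T1 = 36.6790 + 273.15 = 309.8290 K; T2 = 47.9280 + 273.15 = 321.0780 K
k1 = A * exp(-Ea/(R*T1)) = 238748.2520 * exp(-46753.9760/(8.314*309.8290)) = 0.00312836 1/s
k2 = A * exp(-Ea/(R*T2)) = 238748.2520 * exp(-46753.9760/(8.314*321.0780)) = 0.00590861 1/s
k2/k1 = 0.00590861 / 0.00312836 = 1.8887


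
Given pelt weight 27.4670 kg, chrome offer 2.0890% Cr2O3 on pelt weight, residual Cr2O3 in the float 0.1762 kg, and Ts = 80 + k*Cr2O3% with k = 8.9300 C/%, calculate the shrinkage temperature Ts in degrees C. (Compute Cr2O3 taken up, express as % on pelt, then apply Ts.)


Offered = pelt * offer_pct / 100 = 27.4670 * 2.0890 / 100 = 0.5738 kg
Uptake = offered - residual = 0.5738 - 0.1762 = 0.3976 kg
Cr2O3% on pelt = uptake / pelt * 100 = 0.3976 / 27.4670 * 100 = 1.4475 %
Ts = 80 + k * Cr2O3% = 80 + 8.9300 * 1.4475 = 92.9262 C


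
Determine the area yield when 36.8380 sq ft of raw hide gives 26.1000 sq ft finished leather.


Formula: Yield = finished / raw * 100
Substituting: Yield = 26.1000 / 36.8380 * 100
Result: 70.8508 %


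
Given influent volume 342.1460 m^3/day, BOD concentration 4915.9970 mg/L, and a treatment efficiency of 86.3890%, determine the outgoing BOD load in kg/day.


Load_in = volume * conc / 1000 = 342.1460 * 4915.9970 / 1000 = 1681.9887 kg/day
Removed = Load_in * eff / 100 = 1681.9887 * 86.3890 / 100 = 1453.0532 kg/day
Load_out = Load_in - Removed = 1681.9887 - 1453.0532 = 228.9355 kg/day


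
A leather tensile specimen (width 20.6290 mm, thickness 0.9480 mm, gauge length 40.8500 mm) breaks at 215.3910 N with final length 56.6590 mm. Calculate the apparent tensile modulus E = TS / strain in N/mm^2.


TS = F / (w * t) = 215.3910 / (20.6290 * 0.9480) = 11.0139 N/mm^2
strain = (Lf - L0) / L0 = (56.6590 - 40.8500) / 40.8500 = 0.3870
E = TS / strain = 11.0139 / 0.3870 = 28.4596 N/mm^2


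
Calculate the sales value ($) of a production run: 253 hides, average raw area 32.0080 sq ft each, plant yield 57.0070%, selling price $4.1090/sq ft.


Raw_total = N * avg_area = 253 * 32.0080 = 8098.0240 sq ft
Finished = Raw_total * yield / 100 = 8098.0240 * 57.0070 / 100 = 4616.4405 sq ft
Value = Finished * price = 4616.4405 * 4.1090 = 18968.9542 $


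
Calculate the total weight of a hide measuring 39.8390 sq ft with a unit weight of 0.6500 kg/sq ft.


Formula: Weight = area * weight_per_sqft
Substituting: Weight = 39.8390 * 0.6500
Result: 25.8954 kg


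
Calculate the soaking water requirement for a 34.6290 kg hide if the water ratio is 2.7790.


Formula: Water = hide_weight * ratio
Substituting: Water = 34.6290 * 2.7790
Result: 96.2340 kg


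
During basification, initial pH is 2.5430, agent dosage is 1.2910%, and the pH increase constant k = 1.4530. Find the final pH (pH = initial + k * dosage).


Formula: pH_final = pH_initial + k * base_pct
Substituting: pH_final = 2.5430 + 1.4530 * 1.2910
Result: 4.4188


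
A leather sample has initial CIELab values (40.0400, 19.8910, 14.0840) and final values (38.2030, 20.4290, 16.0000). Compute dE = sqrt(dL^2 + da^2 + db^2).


dL = -1.8370, da = 0.5380, db = 1.9160
dE = sqrt((-1.8370)^2 + 0.5380^2 + 1.9160^2) = 2.7083


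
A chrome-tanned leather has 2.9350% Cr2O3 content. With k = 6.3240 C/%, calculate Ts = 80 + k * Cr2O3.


Formula: Ts = 80 + k * Cr2O3
Substituting: Ts = 80 + 6.3240 * 2.9350
Result: 98.5609 C


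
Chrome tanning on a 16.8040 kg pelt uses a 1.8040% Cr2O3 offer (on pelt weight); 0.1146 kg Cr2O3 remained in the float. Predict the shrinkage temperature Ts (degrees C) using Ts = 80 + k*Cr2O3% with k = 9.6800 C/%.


Offered = pelt * offer_pct / 100 = 16.8040 * 1.8040 / 100 = 0.3031 kg
Uptake = offered - residual = 0.3031 - 0.1146 = 0.1885 kg
Cr2O3% on pelt = uptake / pelt * 100 = 0.1885 / 16.8040 * 100 = 1.1220 %
Ts = 80 + k * Cr2O3% = 80 + 9.6800 * 1.1220 = 90.8611 C


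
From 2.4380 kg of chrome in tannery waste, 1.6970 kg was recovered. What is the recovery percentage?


Formula: Recovery = recovered / input * 100
Substituting: Recovery = 1.6970 / 2.4380 * 100
Result: 69.6062 %


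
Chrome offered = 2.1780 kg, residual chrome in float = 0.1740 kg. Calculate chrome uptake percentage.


Formula: Uptake = (offered - residual) / offered * 100
Substituting: Uptake = (2.1780 - 0.1740) / 2.1780 * 100
Result: 92.0110 %


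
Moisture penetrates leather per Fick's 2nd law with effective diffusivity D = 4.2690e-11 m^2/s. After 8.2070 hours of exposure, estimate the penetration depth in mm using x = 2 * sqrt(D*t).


t = 8.2070 hr * 3600 = 29545.2000 s
D * t = 4.2690e-11 * 29545.2000 = 1.2613e-06
x = 2 * sqrt(D*t) = 2 * sqrt(1.2613e-06) = 0.00224614 m = 2.2461 mm


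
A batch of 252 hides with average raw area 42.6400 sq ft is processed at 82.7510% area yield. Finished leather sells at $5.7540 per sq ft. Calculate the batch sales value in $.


Raw_total = N * avg_area = 252 * 42.6400 = 10745.2800 sq ft
Finished = Raw_total * yield / 100 = 10745.2800 * 82.7510 / 100 = 8891.8267 sq ft
Value = Finished * price = 8891.8267 * 5.7540 = 51163.5706 $


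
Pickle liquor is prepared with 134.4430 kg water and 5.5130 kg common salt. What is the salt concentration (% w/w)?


Formula: Conc = salt / (water + salt) * 100
Substituting: Conc = 5.5130 / (134.4430 + 5.5130) * 100
Result: 3.9391 %


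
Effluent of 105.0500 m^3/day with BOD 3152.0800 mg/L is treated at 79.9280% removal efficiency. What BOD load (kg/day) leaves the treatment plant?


Load_in = volume * conc / 1000 = 105.0500 * 3152.0800 / 1000 = 331.1260 kg/day
Removed = Load_in * eff / 100 = 331.1260 * 79.9280 / 100 = 264.6624 kg/day
Load_out = Load_in - Removed = 331.1260 - 264.6624 = 66.4636 kg/day


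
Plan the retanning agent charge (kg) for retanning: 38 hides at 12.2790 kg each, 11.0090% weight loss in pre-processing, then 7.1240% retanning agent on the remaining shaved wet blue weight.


Total_raw = N * avg_wt = 38 * 12.2790 = 466.6020 kg
Substrate = Total_raw * (1 - loss/100) = 466.6020 * (1 - 11.0090/100) = 415.2338 kg
Retan = Substrate * pct / 100 = 415.2338 * 7.1240 / 100 = 29.5813 kg


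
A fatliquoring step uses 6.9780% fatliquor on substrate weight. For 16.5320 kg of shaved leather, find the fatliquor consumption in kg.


Formula: Fat = substrate * pct / 100
Substituting: Fat = 16.5320 * 6.9780 / 100
Result: 1.1536 kg


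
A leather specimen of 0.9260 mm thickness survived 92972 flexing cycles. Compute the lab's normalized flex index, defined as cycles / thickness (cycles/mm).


Formula: Index = cycles / thickness
Substituting: Index = 92972 / 0.9260
Result: 100401.7279 cycles/mm


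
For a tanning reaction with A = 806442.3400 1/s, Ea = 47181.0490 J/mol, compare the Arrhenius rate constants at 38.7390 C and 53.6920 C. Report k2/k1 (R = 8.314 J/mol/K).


T1 = 38.7390 + 273.15 = 311.8890 K; T2 = 53.6920 + 273.15 = 326.8420 K
k1 = A * exp(-Ea/(R*T1)) = 806442.3400 * exp(-47181.0490/(8.314*311.8890)) = 0.0101038 1/s
k2 = A * exp(-Ea/(R*T2)) = 806442.3400 * exp(-47181.0490/(8.314*326.8420)) = 0.0232277 1/s
k2/k1 = 0.0232277 / 0.0101038 = 2.2989


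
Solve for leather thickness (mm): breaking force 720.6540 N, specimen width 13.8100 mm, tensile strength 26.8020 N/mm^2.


Formula: t = F / (TS * w)
Substituting: t = 720.6540 / (26.8020 * 13.8100)
Result: 1.9470 mm


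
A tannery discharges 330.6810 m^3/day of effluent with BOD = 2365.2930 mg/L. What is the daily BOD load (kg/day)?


Formula: BOD_load = volume * conc / 1000
Substituting: BOD_load = 330.6810 * 2365.2930 / 1000
Result: 782.1575 kg/day


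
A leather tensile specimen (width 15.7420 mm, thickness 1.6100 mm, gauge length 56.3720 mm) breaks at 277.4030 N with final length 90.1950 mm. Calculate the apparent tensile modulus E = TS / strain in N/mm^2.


TS = F / (w * t) = 277.4030 / (15.7420 * 1.6100) = 10.9452 N/mm^2
strain = (Lf - L0) / L0 = (90.1950 - 56.3720) / 56.3720 = 0.6000
E = TS / strain = 10.9452 / 0.6000 = 18.2422 N/mm^2


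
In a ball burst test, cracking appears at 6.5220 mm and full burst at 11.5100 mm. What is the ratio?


Formula: Ratio = crack / burst
Substituting: Ratio = 6.5220 / 11.5100
Result: 0.5666


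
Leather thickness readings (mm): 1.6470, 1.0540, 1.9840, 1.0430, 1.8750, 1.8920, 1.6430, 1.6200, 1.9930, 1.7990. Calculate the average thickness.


Formula: Average = sum / n
Substituting: Average = 16.5500 / 10
Result: 1.6550 mm


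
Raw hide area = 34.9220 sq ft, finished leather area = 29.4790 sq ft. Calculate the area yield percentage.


Formula: Yield = finished / raw * 100
Substituting: Yield = 29.4790 / 34.9220 * 100
Result: 84.4138 %


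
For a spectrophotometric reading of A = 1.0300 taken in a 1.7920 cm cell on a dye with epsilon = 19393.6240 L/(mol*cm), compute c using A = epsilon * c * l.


Formula: c = A / (epsilon * l)
Substituting: c = 1.0300 / (19393.6240 * 1.7920)
Result: 2.9637e-05 mol/L


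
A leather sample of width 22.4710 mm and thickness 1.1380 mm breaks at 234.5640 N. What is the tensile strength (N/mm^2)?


Formula: TS = force / (width * thickness)
Substituting: TS = 234.5640 / (22.4710 * 1.1380)
Result: 9.1727 N/mm^2


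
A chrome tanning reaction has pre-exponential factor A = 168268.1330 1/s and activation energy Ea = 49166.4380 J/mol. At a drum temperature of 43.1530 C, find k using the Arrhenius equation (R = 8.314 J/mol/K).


T_K = T_C + 273.15 = 43.1530 + 273.15 = 316.3030 K
exponent = -Ea / (R * T_K) = -49166.4380 / (8.314 * 316.3030) = -18.6963
k = A * exp(exponent) = 168268.1330 * exp(-18.6963) = 0.00127734 1/s


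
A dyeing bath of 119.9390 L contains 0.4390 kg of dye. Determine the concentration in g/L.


Formula: Conc = dye_mass(kg) / volume(L) * 1000
Substituting: Conc = 0.4390 / 119.9390 * 1000
Result: 3.6602 g/L


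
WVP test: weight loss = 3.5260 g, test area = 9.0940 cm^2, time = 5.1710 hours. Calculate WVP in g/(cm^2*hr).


Formula: WVP = loss / (area * time)
Substituting: WVP = 3.5260 / (9.0940 * 5.1710)
Result: 0.0749813 g/(cm^2*hr)


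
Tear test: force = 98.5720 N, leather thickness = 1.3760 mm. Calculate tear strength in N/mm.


Formula: Tear strength = force / thickness
Substituting: Tear strength = 98.5720 / 1.3760
Result: 71.6366 N/mm


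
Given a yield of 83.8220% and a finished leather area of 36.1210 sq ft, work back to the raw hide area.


Formula: raw = finished * 100 / yield
Substituting: raw = 36.1210 * 100 / 83.8220
Result: 43.0925 sq ft


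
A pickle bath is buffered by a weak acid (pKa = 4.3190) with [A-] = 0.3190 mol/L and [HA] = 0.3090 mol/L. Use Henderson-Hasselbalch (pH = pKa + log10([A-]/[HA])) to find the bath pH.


ratio = [A-] / [HA] = 0.3190 / 0.3090 = 1.0324
log10(ratio) = 0.0138322
pH = pKa + log10(ratio) = 4.3190 + 0.0138322 = 4.3328


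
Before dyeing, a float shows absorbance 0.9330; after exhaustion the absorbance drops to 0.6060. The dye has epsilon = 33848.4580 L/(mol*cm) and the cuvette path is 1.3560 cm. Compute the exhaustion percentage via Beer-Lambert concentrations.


c_initial = A_i / (epsilon * l) = 0.9330 / (33848.4580 * 1.3560) = 2.0327e-05 mol/L
c_final = A_f / (epsilon * l) = 0.6060 / (33848.4580 * 1.3560) = 1.3203e-05 mol/L
Exhaustion = (c_initial - c_final) / c_initial * 100 = (2.0327e-05 - 1.3203e-05) / 2.0327e-05 * 100 = 35.0482 %


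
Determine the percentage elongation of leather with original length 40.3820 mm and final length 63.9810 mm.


Formula: Elongation = (Lf - L0) / L0 * 100
Substituting: Elongation = (63.9810 - 40.3820) / 40.3820 * 100
Result: 58.4394 %


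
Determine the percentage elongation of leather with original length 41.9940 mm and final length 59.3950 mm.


Formula: Elongation = (Lf - L0) / L0 * 100
Substituting: Elongation = (59.3950 - 41.9940) / 41.9940 * 100
Result: 41.4369 %


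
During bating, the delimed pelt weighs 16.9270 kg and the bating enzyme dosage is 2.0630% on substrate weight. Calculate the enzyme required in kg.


Formula: Enzyme = substrate * pct / 100
Substituting: Enzyme = 16.9270 * 2.0630 / 100
Result: 0.3492 kg


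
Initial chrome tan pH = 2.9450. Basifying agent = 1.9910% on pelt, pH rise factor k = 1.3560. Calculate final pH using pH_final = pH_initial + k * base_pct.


Formula: pH_final = pH_initial + k * base_pct
Substituting: pH_final = 2.9450 + 1.3560 * 1.9910
Result: 5.6448


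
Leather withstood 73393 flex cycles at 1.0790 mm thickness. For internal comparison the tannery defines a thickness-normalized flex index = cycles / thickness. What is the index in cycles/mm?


Formula: Index = cycles / thickness
Substituting: Index = 73393 / 1.0790
Result: 68019.4625 cycles/mm


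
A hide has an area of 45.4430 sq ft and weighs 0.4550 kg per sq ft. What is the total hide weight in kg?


Formula: Weight = area * weight_per_sqft
Substituting: Weight = 45.4430 * 0.4550
Result: 20.6766 kg


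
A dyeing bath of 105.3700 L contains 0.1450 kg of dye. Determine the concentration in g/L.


Formula: Conc = dye_mass(kg) / volume(L) * 1000
Substituting: Conc = 0.1450 / 105.3700 * 1000
Result: 1.3761 g/L


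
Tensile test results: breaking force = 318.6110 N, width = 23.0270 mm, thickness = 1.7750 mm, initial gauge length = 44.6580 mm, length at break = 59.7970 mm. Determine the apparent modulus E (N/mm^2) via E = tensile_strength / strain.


TS = F / (w * t) = 318.6110 / (23.0270 * 1.7750) = 7.7952 N/mm^2
strain = (Lf - L0) / L0 = (59.7970 - 44.6580) / 44.6580 = 0.3390
E = TS / strain = 7.7952 / 0.3390 = 22.9947 N/mm^2


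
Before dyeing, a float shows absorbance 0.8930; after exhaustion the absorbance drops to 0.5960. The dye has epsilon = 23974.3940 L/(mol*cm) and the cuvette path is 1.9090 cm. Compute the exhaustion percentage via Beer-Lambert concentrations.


c_initial = A_i / (epsilon * l) = 0.8930 / (23974.3940 * 1.9090) = 1.9512e-05 mol/L
c_final = A_f / (epsilon * l) = 0.5960 / (23974.3940 * 1.9090) = 1.3022e-05 mol/L
Exhaustion = (c_initial - c_final) / c_initial * 100 = (1.9512e-05 - 1.3022e-05) / 1.9512e-05 * 100 = 33.2587 %


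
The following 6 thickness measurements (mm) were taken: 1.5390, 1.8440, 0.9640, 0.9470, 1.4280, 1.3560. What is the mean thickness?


Formula: Average = sum / n
Substituting: Average = 8.0780 / 6
Result: 1.3463 mm


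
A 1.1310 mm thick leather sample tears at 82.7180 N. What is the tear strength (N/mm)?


Formula: Tear strength = force / thickness
Substituting: Tear strength = 82.7180 / 1.1310
Result: 73.1370 N/mm


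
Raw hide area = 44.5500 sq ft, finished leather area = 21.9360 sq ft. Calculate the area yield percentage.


Formula: Yield = finished / raw * 100
Substituting: Yield = 21.9360 / 44.5500 * 100
Result: 49.2391 %


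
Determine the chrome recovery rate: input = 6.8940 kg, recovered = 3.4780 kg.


Formula: Recovery = recovered / input * 100
Substituting: Recovery = 3.4780 / 6.8940 * 100
Result: 50.4497 %


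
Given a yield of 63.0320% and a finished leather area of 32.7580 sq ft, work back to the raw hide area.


Formula: raw = finished * 100 / yield
Substituting: raw = 32.7580 * 100 / 63.0320
Result: 51.9704 sq ft


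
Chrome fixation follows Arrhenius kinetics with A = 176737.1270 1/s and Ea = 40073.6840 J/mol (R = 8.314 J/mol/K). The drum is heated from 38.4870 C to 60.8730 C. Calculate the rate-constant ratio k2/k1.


T1 = 38.4870 + 273.15 = 311.6370 K; T2 = 60.8730 + 273.15 = 334.0230 K
k1 = A * exp(-Ea/(R*T1)) = 176737.1270 * exp(-40073.6840/(8.314*311.6370)) = 0.0338989 1/s
k2 = A * exp(-Ea/(R*T2)) = 176737.1270 * exp(-40073.6840/(8.314*334.0230)) = 0.0955793 1/s
k2/k1 = 0.0955793 / 0.0338989 = 2.8195


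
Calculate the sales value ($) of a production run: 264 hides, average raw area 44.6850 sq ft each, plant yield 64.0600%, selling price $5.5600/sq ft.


Raw_total = N * avg_area = 264 * 44.6850 = 11796.8400 sq ft
Finished = Raw_total * yield / 100 = 11796.8400 * 64.0600 / 100 = 7557.0557 sq ft
Value = Finished * price = 7557.0557 * 5.5600 = 42017.2297 $


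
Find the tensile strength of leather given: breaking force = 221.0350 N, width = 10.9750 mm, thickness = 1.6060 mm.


Formula: TS = force / (width * thickness)
Substituting: TS = 221.0350 / (10.9750 * 1.6060)
Result: 12.5404 N/mm^2


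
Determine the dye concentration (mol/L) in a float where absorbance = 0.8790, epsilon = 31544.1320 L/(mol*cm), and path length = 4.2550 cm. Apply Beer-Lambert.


Formula: c = A / (epsilon * l)
Substituting: c = 0.8790 / (31544.1320 * 4.2550)
Result: 6.5489e-06 mol/L


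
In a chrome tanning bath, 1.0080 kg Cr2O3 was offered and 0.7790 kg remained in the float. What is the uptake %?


Formula: Uptake = (offered - residual) / offered * 100
Substituting: Uptake = (1.0080 - 0.7790) / 1.0080 * 100
Result: 22.7183 %


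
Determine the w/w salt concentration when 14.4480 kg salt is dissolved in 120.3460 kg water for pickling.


Formula: Conc = salt / (water + salt) * 100
Substituting: Conc = 14.4480 / (120.3460 + 14.4480) * 100
Result: 10.7186 %


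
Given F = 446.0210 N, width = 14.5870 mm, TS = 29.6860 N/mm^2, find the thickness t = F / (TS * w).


Formula: t = F / (TS * w)
Substituting: t = 446.0210 / (29.6860 * 14.5870)
Result: 1.0300 mm


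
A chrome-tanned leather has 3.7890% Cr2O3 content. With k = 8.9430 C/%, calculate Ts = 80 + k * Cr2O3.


Formula: Ts = 80 + k * Cr2O3
Substituting: Ts = 80 + 8.9430 * 3.7890
Result: 113.8850 C


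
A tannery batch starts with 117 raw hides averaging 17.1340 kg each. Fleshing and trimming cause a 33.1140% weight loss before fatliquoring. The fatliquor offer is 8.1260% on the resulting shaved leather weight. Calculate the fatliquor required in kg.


Total_raw = N * avg_wt = 117 * 17.1340 = 2004.6780 kg
Substrate = Total_raw * (1 - loss/100) = 2004.6780 * (1 - 33.1140/100) = 1340.8489 kg
Fat = Substrate * pct / 100 = 1340.8489 * 8.1260 / 100 = 108.9574 kg


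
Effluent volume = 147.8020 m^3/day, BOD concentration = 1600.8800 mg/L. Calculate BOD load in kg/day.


Formula: BOD_load = volume * conc / 1000
Substituting: BOD_load = 147.8020 * 1600.8800 / 1000
Result: 236.6133 kg/day


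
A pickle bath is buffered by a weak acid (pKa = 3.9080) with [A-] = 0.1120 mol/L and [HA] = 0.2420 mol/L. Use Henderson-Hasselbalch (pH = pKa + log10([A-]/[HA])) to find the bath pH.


ratio = [A-] / [HA] = 0.1120 / 0.2420 = 0.4628
log10(ratio) = -0.3346
pH = pKa + log10(ratio) = 3.9080 - 0.3346 = 3.5734


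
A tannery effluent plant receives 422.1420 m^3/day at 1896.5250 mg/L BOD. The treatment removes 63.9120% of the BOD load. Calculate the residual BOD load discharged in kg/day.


Load_in = volume * conc / 1000 = 422.1420 * 1896.5250 / 1000 = 800.6029 kg/day
Removed = Load_in * eff / 100 = 800.6029 * 63.9120 / 100 = 511.6813 kg/day
Load_out = Load_in - Removed = 800.6029 - 511.6813 = 288.9216 kg/day


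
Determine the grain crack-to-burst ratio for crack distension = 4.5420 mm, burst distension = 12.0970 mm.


Formula: Ratio = crack / burst
Substituting: Ratio = 4.5420 / 12.0970
Result: 0.3755


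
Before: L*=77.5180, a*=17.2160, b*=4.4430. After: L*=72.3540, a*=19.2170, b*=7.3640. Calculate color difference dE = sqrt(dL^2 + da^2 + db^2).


dL = -5.1640, da = 2.0010, db = 2.9210
dE = sqrt((-5.1640)^2 + 2.0010^2 + 2.9210^2) = 6.2612


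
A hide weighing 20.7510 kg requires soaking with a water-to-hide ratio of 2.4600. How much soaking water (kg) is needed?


Formula: Water = hide_weight * ratio
Substituting: Water = 20.7510 * 2.4600
Result: 51.0475 kg


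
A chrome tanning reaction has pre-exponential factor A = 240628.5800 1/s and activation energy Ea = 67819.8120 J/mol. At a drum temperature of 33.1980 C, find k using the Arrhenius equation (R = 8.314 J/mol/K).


T_K = T_C + 273.15 = 33.1980 + 273.15 = 306.3480 K
exponent = -Ea / (R * T_K) = -67819.8120 / (8.314 * 306.3480) = -26.6276
k = A * exp(exponent) = 240628.5800 * exp(-26.6276) = 6.5636e-07 1/s


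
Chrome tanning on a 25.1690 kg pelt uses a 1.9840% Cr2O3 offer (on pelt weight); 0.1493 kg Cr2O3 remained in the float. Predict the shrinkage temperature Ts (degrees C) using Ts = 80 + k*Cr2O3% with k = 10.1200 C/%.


Offered = pelt * offer_pct / 100 = 25.1690 * 1.9840 / 100 = 0.4994 kg
Uptake = offered - residual = 0.4994 - 0.1493 = 0.3501 kg
Cr2O3% on pelt = uptake / pelt * 100 = 0.3501 / 25.1690 * 100 = 1.3908 %
Ts = 80 + k * Cr2O3% = 80 + 10.1200 * 1.3908 = 94.0750 C


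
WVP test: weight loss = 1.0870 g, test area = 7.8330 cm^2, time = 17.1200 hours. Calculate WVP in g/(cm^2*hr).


Formula: WVP = loss / (area * time)
Substituting: WVP = 1.0870 / (7.8330 * 17.1200)
Result: 0.00810583 g/(cm^2*hr)


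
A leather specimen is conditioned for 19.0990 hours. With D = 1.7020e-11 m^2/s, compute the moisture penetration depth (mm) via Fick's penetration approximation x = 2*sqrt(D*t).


t = 19.0990 hr * 3600 = 68756.4000 s
D * t = 1.7020e-11 * 68756.4000 = 1.1702e-06
x = 2 * sqrt(D*t) = 2 * sqrt(1.1702e-06) = 0.00216355 m = 2.1635 mm


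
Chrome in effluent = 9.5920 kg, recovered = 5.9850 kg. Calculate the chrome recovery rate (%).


Formula: Recovery = recovered / input * 100
Substituting: Recovery = 5.9850 / 9.5920 * 100
Result: 62.3957 %


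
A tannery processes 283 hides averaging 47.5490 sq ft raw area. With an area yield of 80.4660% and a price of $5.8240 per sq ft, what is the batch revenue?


Raw_total = N * avg_area = 283 * 47.5490 = 13456.3670 sq ft
Finished = Raw_total * yield / 100 = 13456.3670 * 80.4660 / 100 = 10827.8003 sq ft
Value = Finished * price = 10827.8003 * 5.8240 = 63061.1088 $


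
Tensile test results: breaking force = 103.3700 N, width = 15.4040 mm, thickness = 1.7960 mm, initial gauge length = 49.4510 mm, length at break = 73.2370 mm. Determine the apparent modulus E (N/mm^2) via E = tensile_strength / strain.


TS = F / (w * t) = 103.3700 / (15.4040 * 1.7960) = 3.7364 N/mm^2
strain = (Lf - L0) / L0 = (73.2370 - 49.4510) / 49.4510 = 0.4810
E = TS / strain = 3.7364 / 0.4810 = 7.7680 N/mm^2


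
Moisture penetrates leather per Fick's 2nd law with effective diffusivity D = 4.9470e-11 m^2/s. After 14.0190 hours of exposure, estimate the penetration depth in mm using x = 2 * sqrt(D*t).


t = 14.0190 hr * 3600 = 50468.4000 s
D * t = 4.9470e-11 * 50468.4000 = 2.4967e-06
x = 2 * sqrt(D*t) = 2 * sqrt(2.4967e-06) = 0.00316017 m = 3.1602 mm


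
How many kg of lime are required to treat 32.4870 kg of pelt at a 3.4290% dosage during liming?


Formula: Lime = substrate * pct / 100
Substituting: Lime = 32.4870 * 3.4290 / 100
Result: 1.1140 kg


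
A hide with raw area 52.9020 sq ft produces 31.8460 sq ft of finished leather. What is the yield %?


Formula: Yield = finished / raw * 100
Substituting: Yield = 31.8460 / 52.9020 * 100
Result: 60.1981 %


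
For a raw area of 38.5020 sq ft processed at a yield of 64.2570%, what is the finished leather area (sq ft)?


Formula: finished = raw * yield / 100
Substituting: finished = 38.5020 * 64.2570 / 100
Result: 24.7402 sq ft


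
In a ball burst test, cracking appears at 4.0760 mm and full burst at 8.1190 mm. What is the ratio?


Formula: Ratio = crack / burst
Substituting: Ratio = 4.0760 / 8.1190
Result: 0.5020


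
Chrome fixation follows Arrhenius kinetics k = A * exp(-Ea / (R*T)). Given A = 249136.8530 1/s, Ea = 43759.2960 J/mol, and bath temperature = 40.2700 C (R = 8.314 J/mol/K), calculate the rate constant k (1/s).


T_K = T_C + 273.15 = 40.2700 + 273.15 = 313.4200 K
exponent = -Ea / (R * T_K) = -43759.2960 / (8.314 * 313.4200) = -16.7932
k = A * exp(exponent) = 249136.8530 * exp(-16.7932) = 0.0126836 1/s


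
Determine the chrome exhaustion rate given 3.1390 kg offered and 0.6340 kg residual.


Formula: Uptake = (offered - residual) / offered * 100
Substituting: Uptake = (3.1390 - 0.6340) / 3.1390 * 100
Result: 79.8025 %


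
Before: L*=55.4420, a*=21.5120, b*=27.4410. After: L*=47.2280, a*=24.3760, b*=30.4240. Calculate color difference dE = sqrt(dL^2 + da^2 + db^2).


dL = -8.2140, da = 2.8640, db = 2.9830
dE = sqrt((-8.2140)^2 + 2.8640^2 + 2.9830^2) = 9.1962


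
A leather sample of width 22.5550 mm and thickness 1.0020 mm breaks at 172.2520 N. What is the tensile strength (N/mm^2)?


Formula: TS = force / (width * thickness)
Substituting: TS = 172.2520 / (22.5550 * 1.0020)
Result: 7.6217 N/mm^2


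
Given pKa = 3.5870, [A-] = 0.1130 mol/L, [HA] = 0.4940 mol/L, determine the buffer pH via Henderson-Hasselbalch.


ratio = [A-] / [HA] = 0.1130 / 0.4940 = 0.2287
log10(ratio) = -0.6406
pH = pKa + log10(ratio) = 3.5870 - 0.6406 = 2.9464


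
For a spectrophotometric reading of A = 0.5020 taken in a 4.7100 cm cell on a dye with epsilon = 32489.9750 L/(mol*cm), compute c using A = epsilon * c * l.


Formula: c = A / (epsilon * l)
Substituting: c = 0.5020 / (32489.9750 * 4.7100)
Result: 3.2805e-06 mol/L


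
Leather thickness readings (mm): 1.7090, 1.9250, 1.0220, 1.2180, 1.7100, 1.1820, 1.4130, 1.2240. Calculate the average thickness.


Formula: Average = sum / n
Substituting: Average = 11.4030 / 8
Result: 1.4254 mm


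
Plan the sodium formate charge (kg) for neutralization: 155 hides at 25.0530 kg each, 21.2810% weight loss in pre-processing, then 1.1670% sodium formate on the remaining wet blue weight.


Total_raw = N * avg_wt = 155 * 25.0530 = 3883.2150 kg
Substrate = Total_raw * (1 - loss/100) = 3883.2150 * (1 - 21.2810/100) = 3056.8280 kg
Neutralizer = Substrate * pct / 100 = 3056.8280 * 1.1670 / 100 = 35.6732 kg


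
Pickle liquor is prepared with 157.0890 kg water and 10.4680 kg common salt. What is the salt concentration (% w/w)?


Formula: Conc = salt / (water + salt) * 100
Substituting: Conc = 10.4680 / (157.0890 + 10.4680) * 100
Result: 6.2474 %


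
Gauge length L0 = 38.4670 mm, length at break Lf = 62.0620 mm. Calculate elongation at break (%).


Formula: Elongation = (Lf - L0) / L0 * 100
Substituting: Elongation = (62.0620 - 38.4670) / 38.4670 * 100
Result: 61.3383 %


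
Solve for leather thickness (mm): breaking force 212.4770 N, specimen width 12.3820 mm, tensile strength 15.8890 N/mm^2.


Formula: t = F / (TS * w)
Substituting: t = 212.4770 / (15.8890 * 12.3820)
Result: 1.0800 mm


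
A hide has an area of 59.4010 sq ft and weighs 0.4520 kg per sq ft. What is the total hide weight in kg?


Formula: Weight = area * weight_per_sqft
Substituting: Weight = 59.4010 * 0.4520
Result: 26.8493 kg


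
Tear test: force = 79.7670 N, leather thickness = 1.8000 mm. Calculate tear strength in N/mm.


Formula: Tear strength = force / thickness
Substituting: Tear strength = 79.7670 / 1.8000
Result: 44.3150 N/mm


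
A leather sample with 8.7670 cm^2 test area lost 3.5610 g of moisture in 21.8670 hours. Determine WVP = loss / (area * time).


Formula: WVP = loss / (area * time)
Substituting: WVP = 3.5610 / (8.7670 * 21.8670)
Result: 0.0185751 g/(cm^2*hr)


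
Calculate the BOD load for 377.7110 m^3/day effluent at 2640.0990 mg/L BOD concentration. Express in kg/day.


Formula: BOD_load = volume * conc / 1000
Substituting: BOD_load = 377.7110 * 2640.0990 / 1000
Result: 997.1944 kg/day


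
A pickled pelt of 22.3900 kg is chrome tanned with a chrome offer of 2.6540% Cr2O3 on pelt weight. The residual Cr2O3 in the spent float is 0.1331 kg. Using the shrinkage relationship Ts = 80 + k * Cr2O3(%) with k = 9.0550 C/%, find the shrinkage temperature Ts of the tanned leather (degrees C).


Offered = pelt * offer_pct / 100 = 22.3900 * 2.6540 / 100 = 0.5942 kg
Uptake = offered - residual = 0.5942 - 0.1331 = 0.4611 kg
Cr2O3% on pelt = uptake / pelt * 100 = 0.4611 / 22.3900 * 100 = 2.0595 %
Ts = 80 + k * Cr2O3% = 80 + 9.0550 * 2.0595 = 98.6491 C


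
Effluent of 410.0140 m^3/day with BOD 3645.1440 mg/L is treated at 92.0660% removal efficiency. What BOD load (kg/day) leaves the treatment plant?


Load_in = volume * conc / 1000 = 410.0140 * 3645.1440 / 1000 = 1494.5601 kg/day
Removed = Load_in * eff / 100 = 1494.5601 * 92.0660 / 100 = 1375.9817 kg/day
Load_out = Load_in - Removed = 1494.5601 - 1375.9817 = 118.5784 kg/day


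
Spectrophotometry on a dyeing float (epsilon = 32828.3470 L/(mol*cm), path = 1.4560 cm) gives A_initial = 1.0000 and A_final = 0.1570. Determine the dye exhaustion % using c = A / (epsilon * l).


c_initial = A_i / (epsilon * l) = 1.0000 / (32828.3470 * 1.4560) = 2.0921e-05 mol/L
c_final = A_f / (epsilon * l) = 0.1570 / (32828.3470 * 1.4560) = 3.2847e-06 mol/L
Exhaustion = (c_initial - c_final) / c_initial * 100 = (2.0921e-05 - 3.2847e-06) / 2.0921e-05 * 100 = 84.3000 %


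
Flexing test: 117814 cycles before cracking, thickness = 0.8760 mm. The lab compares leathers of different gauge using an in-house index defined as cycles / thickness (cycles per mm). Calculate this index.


Formula: Index = cycles / thickness
Substituting: Index = 117814 / 0.8760
Result: 134490.8676 cycles/mm


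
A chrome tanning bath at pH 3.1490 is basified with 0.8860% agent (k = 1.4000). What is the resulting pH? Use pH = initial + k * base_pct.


Formula: pH_final = pH_initial + k * base_pct
Substituting: pH_final = 3.1490 + 1.4000 * 0.8860
Result: 4.3894


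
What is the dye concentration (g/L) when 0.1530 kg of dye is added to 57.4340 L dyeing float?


Formula: Conc = dye_mass(kg) / volume(L) * 1000
Substituting: Conc = 0.1530 / 57.4340 * 1000
Result: 2.6639 g/L


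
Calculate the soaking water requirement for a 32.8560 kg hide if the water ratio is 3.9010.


Formula: Water = hide_weight * ratio
Substituting: Water = 32.8560 * 3.9010
Result: 128.1713 kg


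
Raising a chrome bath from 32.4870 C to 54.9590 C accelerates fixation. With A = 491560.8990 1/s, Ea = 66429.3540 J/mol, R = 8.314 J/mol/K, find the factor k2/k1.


T1 = 32.4870 + 273.15 = 305.6370 K; T2 = 54.9590 + 273.15 = 328.1090 K
k1 = A * exp(-Ea/(R*T1)) = 491560.8990 * exp(-66429.3540/(8.314*305.6370)) = 2.1783e-06 1/s
k2 = A * exp(-Ea/(R*T2)) = 491560.8990 * exp(-66429.3540/(8.314*328.1090)) = 1.3053e-05 1/s
k2/k1 = 1.3053e-05 / 2.1783e-06 = 5.9923
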